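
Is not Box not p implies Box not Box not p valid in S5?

Valid in S5

Tableau for the negation not (not Box not p implies Box not Box not p):
1. not (not Box not p implies Box not Box not p), 0
2. not Box not p, 0   [neg-implies-rule on 1]
3. not Box not Box not p, 0   [neg-implies-rule on 1]
4. p, 1   [neg-Box-rule on 2: fresh world 1, 0R1]
5. Box not p, 2   [neg-Box-rule on 3: fresh world 2, 0R2]
6. not p, 0   [Box-rule on 5 via 2R0]
7. not p, 1   [Box-rule on 5 via 2R1]
Accessibility: 0R0, 0R1, 0R2, 1R0, 1R1, 1R2, 2R0, 2R1, 2R2
Branch closes: p and not p both at 1.
All branches of the negation close; one closing branch shown above.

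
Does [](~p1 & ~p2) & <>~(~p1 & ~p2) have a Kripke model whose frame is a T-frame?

No, unsatisfiable

1. [](~p1 & ~p2) & <>~(~p1 & ~p2), w0
2. [](~p1 & ~p2), w0
3. <>~(~p1 & ~p2), w0
4. ~p1 & ~p2, w0
5. ~p1, w0
6. ~p2, w0
7. ~(~p1 & ~p2), w1
8. ~p1 & ~p2, w1
9. ~p1, w1
10. ~p2, w1
11. p2, w1
Accessibility: w0Rw0, w0Rw1, w1Rw1
Branch closes: p2 and ~p2 both at w1.
All branches of the tableau close; one closing branch shown above.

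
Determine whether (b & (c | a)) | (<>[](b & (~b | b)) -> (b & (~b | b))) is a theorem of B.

Tableau for the negation ~((b & (c | a)) | (<>[](b & (~b | b)) -> (b & (~b | b)))):
1. ~((b & (c | a)) | (<>[](b & (~b | b)) -> (b & (~b | b)))), 0
2. ~(b & (c | a)), 0   [~|-rule on 1]
3. ~(<>[](b & (~b | b)) -> (b & (~b | b))), 0   [~|-rule on 1]
4. <>[](b & (~b | b)), 0   [~->-rule on 3]
5. ~(b & (~b | b)), 0   [~->-rule on 3]
6. ~(c | a), 0   [~&-rule on 2 (branches; this branch)]
7. ~c, 0   [~|-rule on 6]
8. ~a, 0   [~|-rule on 6]
9. ~b, 0   [~&-rule on 5 (branches; this branch)]
10. [](b & (~b | b)), 1   [<>-rule on 4: fresh world 1, 0R1]
11. b & (~b | b), 0   [[]-rule on 10 via 1R0]
12. b, 0   [&-rule on 11]
13. ~b | b, 0   [&-rule on 11]
Accessibility: 0R0, 0R1, 1R0, 1R1
Branch closes: b and ~b both at 0.
Every branch of the negation's tableau closes; the branch above is one of them.

Valid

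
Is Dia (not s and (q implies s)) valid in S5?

Tableau for the negation not Dia (not s and (q implies s)):
1. not Dia (not s and (q implies s)), u
2. not (not s and (q implies s)), u
3. not (q implies s), u
4. q, u
5. not s, u
Accessibility: uRu
The negation has an open branch (countermodel exists).

Not valid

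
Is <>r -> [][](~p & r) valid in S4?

Invalid (countermodel exists)

Tableau for the negation ~(<>r -> [][](~p & r)):
1. ~(<>r -> [][](~p & r)), u
2. <>r, u
3. ~[][](~p & r), u
4. r, v
5. ~[](~p & r), w
6. ~(~p & r), x
7. ~r, x
Accessibility: uRu, uRv, uRw, uRx, vRv, wRw, wRx, xRx
The negation has an open branch (countermodel exists).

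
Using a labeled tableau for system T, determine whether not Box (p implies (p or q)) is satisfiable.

1. not Box (p implies (p or q)), w0
2. not (p implies (p or q)), w1   [neg-Box-rule on 1: fresh world w1, w0Rw1]
3. p, w1   [neg-implies-rule on 2]
4. not (p or q), w1   [neg-implies-rule on 2]
5. not p, w1   [neg-or-rule on 4]
6. not q, w1   [neg-or-rule on 4]
Accessibility: w0Rw0, w0Rw1, w1Rw1
Branch closes: p and not p both at w1.
All branches of the tableau close; one closing branch shown above.

No, unsatisfiable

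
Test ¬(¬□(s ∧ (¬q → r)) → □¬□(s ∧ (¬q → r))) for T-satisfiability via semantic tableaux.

1. ¬(¬□(s ∧ (¬q → r)) → □¬□(s ∧ (¬q → r))), 0
2. ¬□(s ∧ (¬q → r)), 0
3. ¬□¬□(s ∧ (¬q → r)), 0
4. ¬(s ∧ (¬q → r)), 1
5. ¬(¬q → r), 1
6. ¬q, 1
7. ¬r, 1
8. □(s ∧ (¬q → r)), 2
9. s ∧ (¬q → r), 2
10. s, 2
11. ¬q → r, 2
12. r, 2
Accessibility: 0R0, 0R1, 0R2, 1R1, 2R2

Satisfiable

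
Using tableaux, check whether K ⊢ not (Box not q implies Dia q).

No, not valid

Tableau for the negation Box not q implies Dia q:
1. Box not q implies Dia q, w0
2. Dia q, w0
3. q, w1
Accessibility: w0Rw1
The negation has an open branch (countermodel exists).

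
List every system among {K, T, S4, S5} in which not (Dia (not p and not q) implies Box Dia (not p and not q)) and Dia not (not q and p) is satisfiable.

K, T, S4

S4-tableau for the formula:
1. not (Dia (not p and not q) implies Box Dia (not p and not q)) and Dia not (not q and p), u
2. not (Dia (not p and not q) implies Box Dia (not p and not q)), u   [and-rule on 1]
3. Dia not (not q and p), u   [and-rule on 1]
4. Dia (not p and not q), u   [neg-implies-rule on 2]
5. not Box Dia (not p and not q), u   [neg-implies-rule on 2]
6. not (not q and p), v   [Dia-rule on 3: fresh world v, uRv]
7. not p, v   [neg-and-rule on 6 (branches; this branch)]
8. not p and not q, w   [Dia-rule on 4: fresh world w, uRw]
9. not p, w   [and-rule on 8]
10. not q, w   [and-rule on 8]
11. not Dia (not p and not q), x   [neg-Box-rule on 5: fresh world x, uRx]
12. not (not p and not q), x   [neg-Dia-rule on 11 via xRx]
13. q, x   [neg-and-rule on 12 (branches; this branch)]
Accessibility: uRu, uRv, uRw, uRx, vRv, wRw, xRx
Complete open branch: satisfiable in S4, hence also in K, T (this S4-model is also a K-model and a T-model).
S5-tableau for the formula:
1. not (Dia (not p and not q) implies Box Dia (not p and not q)) and Dia not (not q and p), u
2. not (Dia (not p and not q) implies Box Dia (not p and not q)), u   [and-rule on 1]
3. Dia not (not q and p), u   [and-rule on 1]
4. Dia (not p and not q), u   [neg-implies-rule on 2]
5. not Box Dia (not p and not q), u   [neg-implies-rule on 2]
6. not (not q and p), v   [Dia-rule on 3: fresh world v, uRv]
7. not p, v   [neg-and-rule on 6 (branches; this branch)]
8. not p and not q, w   [Dia-rule on 4: fresh world w, uRw]
9. not p, w   [and-rule on 8]
10. not q, w   [and-rule on 8]
11. not Dia (not p and not q), x   [neg-Box-rule on 5: fresh world x, uRx]
12. not (not p and not q), u   [neg-Dia-rule on 11 via xRu]
13. not (not p and not q), v   [neg-Dia-rule on 11 via xRv]
14. not (not p and not q), w   [neg-Dia-rule on 11 via xRw]
15. not (not p and not q), x   [neg-Dia-rule on 11 via xRx]
16. q, u   [neg-and-rule on 12 (branches; this branch)]
17. q, v   [neg-and-rule on 13 (branches; this branch)]
18. q, w   [neg-and-rule on 14 (branches; this branch)]
Accessibility: uRu, uRv, uRw, uRx, vRu, vRv, vRw, vRx, wRu, wRv, wRw, wRx, xRu, xRv, xRw, xRx
Branch closes: q and not q both at w.
Every branch closes (one shown): unsatisfiable in S5.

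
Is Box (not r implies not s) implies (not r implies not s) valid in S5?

Yes, valid

Tableau for the negation not (Box (not r implies not s) implies (not r implies not s)):
1. not (Box (not r implies not s) implies (not r implies not s)), u
2. Box (not r implies not s), u
3. not (not r implies not s), u
4. not r, u
5. s, u
6. not r implies not s, u
7. not s, u
Accessibility: uRu
Branch closes: s and not s both at u.
All branches of the negation close; one closing branch shown above.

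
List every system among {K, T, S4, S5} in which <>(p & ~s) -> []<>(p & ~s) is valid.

S4-tableau for the negation ~(<>(p & ~s) -> []<>(p & ~s)):
1. ~(<>(p & ~s) -> []<>(p & ~s)), w0
2. <>(p & ~s), w0
3. ~[]<>(p & ~s), w0
4. p & ~s, w1
5. p, w1
6. ~s, w1
7. ~<>(p & ~s), w2
8. ~(p & ~s), w2
9. s, w2
Accessibility: w0Rw0, w0Rw1, w0Rw2, w1Rw1, w2Rw2
Complete open branch: countermodel on an S4-frame, so not valid in S4, nor in K, T (the same frame is also a K-frame and a T-frame).
S5-tableau for the negation ~(<>(p & ~s) -> []<>(p & ~s)):
1. ~(<>(p & ~s) -> []<>(p & ~s)), w0
2. <>(p & ~s), w0
3. ~[]<>(p & ~s), w0
4. p & ~s, w1
5. p, w1
6. ~s, w1
7. ~<>(p & ~s), w2
8. ~(p & ~s), w0
9. ~(p & ~s), w1
10. ~(p & ~s), w2
11. s, w0
12. s, w1
Accessibility: w0Rw0, w0Rw1, w0Rw2, w1Rw0, w1Rw1, w1Rw2, w2Rw0, w2Rw1, w2Rw2
Branch closes: s and ~s both at w1.
Every branch closes (one shown): valid in S5.

S5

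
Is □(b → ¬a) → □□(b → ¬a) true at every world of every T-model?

Tableau for the negation ¬(□(b → ¬a) → □□(b → ¬a)):
1. ¬(□(b → ¬a) → □□(b → ¬a)), u
2. □(b → ¬a), u   [¬→-rule on 1]
3. ¬□□(b → ¬a), u   [¬→-rule on 1]
4. b → ¬a, u   [□-rule on 2 via uRu]
5. ¬a, u   [→-rule on 4 (branches; this branch)]
6. ¬□(b → ¬a), v   [¬□-rule on 3: fresh world v, uRv]
7. b → ¬a, v   [□-rule on 2 via uRv]
8. ¬a, v   [→-rule on 7 (branches; this branch)]
9. ¬(b → ¬a), w   [¬□-rule on 6: fresh world w, vRw]
10. b, w   [¬→-rule on 9]
11. a, w   [¬→-rule on 9]
Accessibility: uRu, uRv, vRv, vRw, wRw
The negation has an open branch (countermodel exists).

No, not valid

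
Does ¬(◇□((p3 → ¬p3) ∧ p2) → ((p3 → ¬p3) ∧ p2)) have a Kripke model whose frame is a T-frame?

1. ¬(◇□((p3 → ¬p3) ∧ p2) → ((p3 → ¬p3) ∧ p2)), w0
2. ◇□((p3 → ¬p3) ∧ p2), w0
3. ¬((p3 → ¬p3) ∧ p2), w0
4. ¬p2, w0
5. □((p3 → ¬p3) ∧ p2), w1
6. (p3 → ¬p3) ∧ p2, w1
7. p3 → ¬p3, w1
8. p2, w1
9. ¬p3, w1
Accessibility: w0Rw0, w0Rw1, w1Rw1

Satisfiable (open branch found)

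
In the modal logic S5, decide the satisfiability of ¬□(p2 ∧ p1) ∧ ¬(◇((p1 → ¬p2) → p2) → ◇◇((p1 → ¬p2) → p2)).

1. ¬□(p2 ∧ p1) ∧ ¬(◇((p1 → ¬p2) → p2) → ◇◇((p1 → ¬p2) → p2)), w0
2. ¬□(p2 ∧ p1), w0   [∧-rule on 1]
3. ¬(◇((p1 → ¬p2) → p2) → ◇◇((p1 → ¬p2) → p2)), w0   [∧-rule on 1]
4. ◇((p1 → ¬p2) → p2), w0   [¬→-rule on 3]
5. ¬◇◇((p1 → ¬p2) → p2), w0   [¬→-rule on 3]
6. ¬◇((p1 → ¬p2) → p2), w0   [¬◇-rule on 5 via w0Rw0]
7. ¬((p1 → ¬p2) → p2), w0   [¬◇-rule on 6 via w0Rw0]
8. p1 → ¬p2, w0   [¬→-rule on 7]
9. ¬p2, w0   [¬→-rule on 7]
10. ¬(p2 ∧ p1), w1   [¬□-rule on 2: fresh world w1, w0Rw1]
11. ¬◇((p1 → ¬p2) → p2), w1   [¬◇-rule on 5 via w0Rw1]
12. ¬((p1 → ¬p2) → p2), w1   [¬◇-rule on 6 via w0Rw1]
13. p1 → ¬p2, w1   [¬→-rule on 12]
14. ¬p2, w1   [¬→-rule on 12]
15. ¬p1, w1   [¬∧-rule on 10 (branches; this branch)]
16. (p1 → ¬p2) → p2, w2   [◇-rule on 4: fresh world w2, w0Rw2]
17. ¬◇((p1 → ¬p2) → p2), w2   [¬◇-rule on 5 via w0Rw2]
18. ¬((p1 → ¬p2) → p2), w2   [¬◇-rule on 6 via w0Rw2]
19. p1 → ¬p2, w2   [¬→-rule on 18]
20. ¬p2, w2   [¬→-rule on 18]
21. ¬(p1 → ¬p2), w2   [→-rule on 16 (branches; this branch)]
22. p1, w2   [¬→-rule on 21]
23. p2, w2   [¬→-rule on 21]
Accessibility: w0Rw0, w0Rw1, w0Rw2, w1Rw0, w1Rw1, w1Rw2, w2Rw0, w2Rw1, w2Rw2
Branch closes: p2 and ¬p2 both at w2.
(One branch shown.) All branches close.

Unsatisfiable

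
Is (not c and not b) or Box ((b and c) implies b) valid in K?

Yes, valid

Tableau for the negation not ((not c and not b) or Box ((b and c) implies b)):
1. not ((not c and not b) or Box ((b and c) implies b)), 0
2. not (not c and not b), 0
3. not Box ((b and c) implies b), 0
4. b, 0
5. not ((b and c) implies b), 1
6. b and c, 1
7. not b, 1
8. b, 1
9. c, 1
Accessibility: 0R1
Branch closes: b and not b both at 1.
All branches of the negation close; one closing branch shown above.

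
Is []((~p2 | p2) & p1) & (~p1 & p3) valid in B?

Invalid (countermodel exists)

Tableau for the negation ~([]((~p2 | p2) & p1) & (~p1 & p3)):
1. ~([]((~p2 | p2) & p1) & (~p1 & p3)), 0
2. ~(~p1 & p3), 0
3. ~p3, 0
Accessibility: 0R0
The negation has an open branch (countermodel exists).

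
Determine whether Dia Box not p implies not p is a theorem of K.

Tableau for the negation not (Dia Box not p implies not p):
1. not (Dia Box not p implies not p), u
2. Dia Box not p, u
3. p, u
4. Box not p, v
Accessibility: uRv
The negation has an open branch (countermodel exists).

Invalid (countermodel exists)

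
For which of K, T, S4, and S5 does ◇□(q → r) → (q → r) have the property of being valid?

S5-tableau for the negation ¬(◇□(q → r) → (q → r)):
1. ¬(◇□(q → r) → (q → r)), 0
2. ◇□(q → r), 0
3. ¬(q → r), 0
4. q, 0
5. ¬r, 0
6. □(q → r), 1
7. q → r, 0
8. q → r, 1
9. r, 0
Accessibility: 0R0, 0R1, 1R0, 1R1
Branch closes: r and ¬r both at 0.
Every branch closes (one shown): valid in S5.
S4-tableau for the negation ¬(◇□(q → r) → (q → r)):
1. ¬(◇□(q → r) → (q → r)), 0
2. ◇□(q → r), 0
3. ¬(q → r), 0
4. q, 0
5. ¬r, 0
6. □(q → r), 1
7. q → r, 1
8. r, 1
Accessibility: 0R0, 0R1, 1R1
Complete open branch: countermodel on an S4-frame, so not valid in S4, nor in K, T (the same frame is also a K-frame and a T-frame).

S5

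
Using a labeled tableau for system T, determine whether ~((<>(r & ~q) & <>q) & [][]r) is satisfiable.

1. ~((<>(r & ~q) & <>q) & [][]r), 0
2. ~[][]r, 0
3. ~[]r, 1
4. ~r, 2
Accessibility: 0R0, 0R1, 1R1, 1R2, 2R2

Satisfiable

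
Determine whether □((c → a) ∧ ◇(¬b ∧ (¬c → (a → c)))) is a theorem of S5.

Invalid (countermodel exists)

Tableau for the negation ¬□((c → a) ∧ ◇(¬b ∧ (¬c → (a → c)))):
1. ¬□((c → a) ∧ ◇(¬b ∧ (¬c → (a → c)))), w0
2. ¬((c → a) ∧ ◇(¬b ∧ (¬c → (a → c)))), w1
3. ¬◇(¬b ∧ (¬c → (a → c))), w1
4. ¬(¬b ∧ (¬c → (a → c))), w0
5. ¬(¬b ∧ (¬c → (a → c))), w1
6. ¬(¬c → (a → c)), w0
7. ¬c, w0
8. ¬(a → c), w0
9. a, w0
10. ¬(¬c → (a → c)), w1
11. ¬c, w1
12. ¬(a → c), w1
13. a, w1
Accessibility: w0Rw0, w0Rw1, w1Rw0, w1Rw1
The negation has an open branch (countermodel exists).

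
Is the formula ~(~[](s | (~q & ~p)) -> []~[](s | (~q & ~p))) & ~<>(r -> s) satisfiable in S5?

Unsatisfiable

1. ~(~[](s | (~q & ~p)) -> []~[](s | (~q & ~p))) & ~<>(r -> s), 0
2. ~(~[](s | (~q & ~p)) -> []~[](s | (~q & ~p))), 0
3. ~<>(r -> s), 0
4. ~[](s | (~q & ~p)), 0
5. ~[]~[](s | (~q & ~p)), 0
6. ~(r -> s), 0
7. r, 0
8. ~s, 0
9. ~(s | (~q & ~p)), 1
10. ~s, 1
11. ~(~q & ~p), 1
12. ~(r -> s), 1
13. r, 1
14. p, 1
15. [](s | (~q & ~p)), 2
16. ~(r -> s), 2
17. r, 2
18. ~s, 2
19. s | (~q & ~p), 0
20. s | (~q & ~p), 1
21. s | (~q & ~p), 2
22. ~q & ~p, 0
23. ~q, 0
24. ~p, 0
25. ~q & ~p, 1
26. ~q, 1
27. ~p, 1
Accessibility: 0R0, 0R1, 0R2, 1R0, 1R1, 1R2, 2R0, 2R1, 2R2
Branch closes: p and ~p both at 1.
All branches of the tableau close; one closing branch shown above.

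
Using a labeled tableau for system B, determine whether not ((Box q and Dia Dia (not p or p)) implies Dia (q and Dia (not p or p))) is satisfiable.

Unsatisfiable

1. not ((Box q and Dia Dia (not p or p)) implies Dia (q and Dia (not p or p))), 0
2. Box q and Dia Dia (not p or p), 0
3. not Dia (q and Dia (not p or p)), 0
4. Box q, 0
5. Dia Dia (not p or p), 0
6. not (q and Dia (not p or p)), 0
7. q, 0
8. not Dia (not p or p), 0
9. not (not p or p), 0
10. p, 0
11. not p, 0
Accessibility: 0R0
Branch closes: p and not p both at 0.
Every branch closes; the branch above is one of them.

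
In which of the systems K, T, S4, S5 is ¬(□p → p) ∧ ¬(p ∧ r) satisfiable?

K

T-tableau for the formula:
1. ¬(□p → p) ∧ ¬(p ∧ r), w0
2. ¬(□p → p), w0
3. ¬(p ∧ r), w0
4. □p, w0
5. ¬p, w0
6. p, w0
Accessibility: w0Rw0
Branch closes: p and ¬p both at w0.
Every branch closes (one shown): unsatisfiable in T, hence also in S4, S5 (every S4/S5-frame is a T-frame).
K-tableau for the formula:
1. ¬(□p → p) ∧ ¬(p ∧ r), w0
2. ¬(□p → p), w0
3. ¬(p ∧ r), w0
4. □p, w0
5. ¬p, w0
6. ¬r, w0
Complete open branch: satisfiable in K.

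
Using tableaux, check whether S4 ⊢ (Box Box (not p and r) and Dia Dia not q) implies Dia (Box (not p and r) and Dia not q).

Tableau for the negation not ((Box Box (not p and r) and Dia Dia not q) implies Dia (Box (not p and r) and Dia not q)):
1. not ((Box Box (not p and r) and Dia Dia not q) implies Dia (Box (not p and r) and Dia not q)), w0
2. Box Box (not p and r) and Dia Dia not q, w0
3. not Dia (Box (not p and r) and Dia not q), w0
4. Box Box (not p and r), w0
5. Dia Dia not q, w0
6. not (Box (not p and r) and Dia not q), w0
7. Box (not p and r), w0
8. not p and r, w0
9. not p, w0
10. r, w0
11. not Dia not q, w0
12. q, w0
13. Dia not q, w1
14. not (Box (not p and r) and Dia not q), w1
15. Box (not p and r), w1
16. not p and r, w1
17. not p, w1
18. r, w1
19. q, w1
20. not Dia not q, w1
21. not q, w2
22. not (Box (not p and r) and Dia not q), w2
23. Box (not p and r), w2
24. not p and r, w2
25. not p, w2
26. r, w2
27. q, w2
Accessibility: w0Rw0, w0Rw1, w0Rw2, w1Rw1, w1Rw2, w2Rw2
Branch closes: q and not q both at w2.
Every branch of the negation's tableau closes; the branch above is one of them.

Yes, valid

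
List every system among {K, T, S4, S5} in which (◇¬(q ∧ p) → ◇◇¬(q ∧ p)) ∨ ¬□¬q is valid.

K-tableau for the negation ¬((◇¬(q ∧ p) → ◇◇¬(q ∧ p)) ∨ ¬□¬q):
1. ¬((◇¬(q ∧ p) → ◇◇¬(q ∧ p)) ∨ ¬□¬q), w0
2. ¬(◇¬(q ∧ p) → ◇◇¬(q ∧ p)), w0
3. □¬q, w0
4. ◇¬(q ∧ p), w0
5. ¬◇◇¬(q ∧ p), w0
6. ¬(q ∧ p), w1
7. ¬q, w1
8. ¬◇¬(q ∧ p), w1
9. ¬p, w1
Accessibility: w0Rw1
Complete open branch: countermodel on a K-frame, so not valid in K.
T-tableau for the negation ¬((◇¬(q ∧ p) → ◇◇¬(q ∧ p)) ∨ ¬□¬q):
1. ¬((◇¬(q ∧ p) → ◇◇¬(q ∧ p)) ∨ ¬□¬q), w0
2. ¬(◇¬(q ∧ p) → ◇◇¬(q ∧ p)), w0
3. □¬q, w0
4. ◇¬(q ∧ p), w0
5. ¬◇◇¬(q ∧ p), w0
6. ¬q, w0
7. ¬◇¬(q ∧ p), w0
8. q ∧ p, w0
9. q, w0
10. p, w0
Accessibility: w0Rw0
Branch closes: q and ¬q both at w0.
Every branch closes (one shown): valid in T, hence also in S4, S5 (every theorem of T is a theorem of S4 and S5).

T, S4, S5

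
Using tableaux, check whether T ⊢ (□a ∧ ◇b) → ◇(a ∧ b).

Tableau for the negation ¬((□a ∧ ◇b) → ◇(a ∧ b)):
1. ¬((□a ∧ ◇b) → ◇(a ∧ b)), w0
2. □a ∧ ◇b, w0   [¬→-rule on 1]
3. ¬◇(a ∧ b), w0   [¬→-rule on 1]
4. □a, w0   [∧-rule on 2]
5. ◇b, w0   [∧-rule on 2]
6. ¬(a ∧ b), w0   [¬◇-rule on 3 via w0Rw0]
7. a, w0   [□-rule on 4 via w0Rw0]
8. ¬b, w0   [¬∧-rule on 6 (branches; this branch)]
9. b, w1   [◇-rule on 5: fresh world w1, w0Rw1]
10. ¬(a ∧ b), w1   [¬◇-rule on 3 via w0Rw1]
11. a, w1   [□-rule on 4 via w0Rw1]
12. ¬b, w1   [¬∧-rule on 10 (branches; this branch)]
Accessibility: w0Rw0, w0Rw1, w1Rw1
Branch closes: b and ¬b both at w1.
All branches of the negation close; one closing branch shown above.

Yes, valid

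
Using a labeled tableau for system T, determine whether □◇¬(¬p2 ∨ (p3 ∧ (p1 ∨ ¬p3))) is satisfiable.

1. □◇¬(¬p2 ∨ (p3 ∧ (p1 ∨ ¬p3))), w0
2. ◇¬(¬p2 ∨ (p3 ∧ (p1 ∨ ¬p3))), w0
3. ¬(¬p2 ∨ (p3 ∧ (p1 ∨ ¬p3))), w1
4. p2, w1
5. ¬(p3 ∧ (p1 ∨ ¬p3)), w1
6. ◇¬(¬p2 ∨ (p3 ∧ (p1 ∨ ¬p3))), w1
7. ¬(p1 ∨ ¬p3), w1
8. ¬p1, w1
9. p3, w1
10. ¬(¬p2 ∨ (p3 ∧ (p1 ∨ ¬p3))), w2
11. p2, w2
12. ¬(p3 ∧ (p1 ∨ ¬p3)), w2
13. ¬(p1 ∨ ¬p3), w2
14. ¬p1, w2
15. p3, w2
Accessibility: w0Rw0, w0Rw1, w1Rw1, w1Rw2, w2Rw2

Satisfiable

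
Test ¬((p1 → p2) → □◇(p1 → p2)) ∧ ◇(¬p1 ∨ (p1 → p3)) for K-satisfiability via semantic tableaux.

1. ¬((p1 → p2) → □◇(p1 → p2)) ∧ ◇(¬p1 ∨ (p1 → p3)), u
2. ¬((p1 → p2) → □◇(p1 → p2)), u
3. ◇(¬p1 ∨ (p1 → p3)), u
4. p1 → p2, u
5. ¬□◇(p1 → p2), u
6. p2, u
7. ¬p1 ∨ (p1 → p3), v
8. p1 → p3, v
9. p3, v
10. ¬◇(p1 → p2), w
Accessibility: uRv, uRw

Satisfiable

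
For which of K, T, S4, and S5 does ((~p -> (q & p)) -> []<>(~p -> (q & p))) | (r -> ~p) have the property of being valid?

S5-tableau for the negation ~(((~p -> (q & p)) -> []<>(~p -> (q & p))) | (r -> ~p)):
1. ~(((~p -> (q & p)) -> []<>(~p -> (q & p))) | (r -> ~p)), 0
2. ~((~p -> (q & p)) -> []<>(~p -> (q & p))), 0
3. ~(r -> ~p), 0
4. ~p -> (q & p), 0
5. ~[]<>(~p -> (q & p)), 0
6. r, 0
7. p, 0
8. q & p, 0
9. q, 0
10. ~<>(~p -> (q & p)), 1
11. ~(~p -> (q & p)), 0
12. ~p, 0
13. ~(q & p), 0
Accessibility: 0R0, 0R1, 1R0, 1R1
Branch closes: p and ~p both at 0.
Every branch closes (one shown): valid in S5.
S4-tableau for the negation ~(((~p -> (q & p)) -> []<>(~p -> (q & p))) | (r -> ~p)):
1. ~(((~p -> (q & p)) -> []<>(~p -> (q & p))) | (r -> ~p)), 0
2. ~((~p -> (q & p)) -> []<>(~p -> (q & p))), 0
3. ~(r -> ~p), 0
4. ~p -> (q & p), 0
5. ~[]<>(~p -> (q & p)), 0
6. r, 0
7. p, 0
8. q & p, 0
9. q, 0
10. ~<>(~p -> (q & p)), 1
11. ~(~p -> (q & p)), 1
12. ~p, 1
13. ~(q & p), 1
Accessibility: 0R0, 0R1, 1R1
Complete open branch: countermodel on an S4-frame, so not valid in S4, nor in K, T (the same frame is also a K-frame and a T-frame).

S5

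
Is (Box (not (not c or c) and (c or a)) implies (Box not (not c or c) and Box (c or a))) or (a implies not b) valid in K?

Yes, valid

Tableau for the negation not ((Box (not (not c or c) and (c or a)) implies (Box not (not c or c) and Box (c or a))) or (a implies not b)):
1. not ((Box (not (not c or c) and (c or a)) implies (Box not (not c or c) and Box (c or a))) or (a implies not b)), w0
2. not (Box (not (not c or c) and (c or a)) implies (Box not (not c or c) and Box (c or a))), w0
3. not (a implies not b), w0
4. Box (not (not c or c) and (c or a)), w0
5. not (Box not (not c or c) and Box (c or a)), w0
6. a, w0
7. b, w0
8. not Box (c or a), w0
9. not (c or a), w1
10. not c, w1
11. not a, w1
12. not (not c or c) and (c or a), w1
13. not (not c or c), w1
14. c or a, w1
15. c, w1
Accessibility: w0Rw1
Branch closes: c and not c both at w1.
Every branch of the negation's tableau closes; the branch above is one of them.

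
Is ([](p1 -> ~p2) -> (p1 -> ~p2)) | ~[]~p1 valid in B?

Valid in B

Tableau for the negation ~(([](p1 -> ~p2) -> (p1 -> ~p2)) | ~[]~p1):
1. ~(([](p1 -> ~p2) -> (p1 -> ~p2)) | ~[]~p1), w0
2. ~([](p1 -> ~p2) -> (p1 -> ~p2)), w0   [~|-rule on 1]
3. []~p1, w0   [~|-rule on 1]
4. [](p1 -> ~p2), w0   [~->-rule on 2]
5. ~(p1 -> ~p2), w0   [~->-rule on 2]
6. p1, w0   [~->-rule on 5]
7. p2, w0   [~->-rule on 5]
8. ~p1, w0   [[]-rule on 3 via w0Rw0]
Accessibility: w0Rw0
Branch closes: p1 and ~p1 both at w0.
Every branch of the negation's tableau closes; the branch above is one of them.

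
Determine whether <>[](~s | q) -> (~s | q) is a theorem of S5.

Valid in S5

Tableau for the negation ~(<>[](~s | q) -> (~s | q)):
1. ~(<>[](~s | q) -> (~s | q)), 0
2. <>[](~s | q), 0
3. ~(~s | q), 0
4. s, 0
5. ~q, 0
6. [](~s | q), 1
7. ~s | q, 0
8. ~s | q, 1
9. q, 0
Accessibility: 0R0, 0R1, 1R0, 1R1
Branch closes: q and ~q both at 0.
Every branch of the negation's tableau closes; the branch above is one of them.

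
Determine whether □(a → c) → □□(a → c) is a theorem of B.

Tableau for the negation ¬(□(a → c) → □□(a → c)):
1. ¬(□(a → c) → □□(a → c)), 0
2. □(a → c), 0   [¬→-rule on 1]
3. ¬□□(a → c), 0   [¬→-rule on 1]
4. a → c, 0   [□-rule on 2 via 0R0]
5. c, 0   [→-rule on 4 (branches; this branch)]
6. ¬□(a → c), 1   [¬□-rule on 3: fresh world 1, 0R1]
7. a → c, 1   [□-rule on 2 via 0R1]
8. c, 1   [→-rule on 7 (branches; this branch)]
9. ¬(a → c), 2   [¬□-rule on 6: fresh world 2, 1R2]
10. a, 2   [¬→-rule on 9]
11. ¬c, 2   [¬→-rule on 9]
Accessibility: 0R0, 0R1, 1R0, 1R1, 1R2, 2R1, 2R2
The negation has an open branch (countermodel exists).

Invalid (countermodel exists)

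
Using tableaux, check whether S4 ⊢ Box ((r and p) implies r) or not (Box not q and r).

Tableau for the negation not (Box ((r and p) implies r) or not (Box not q and r)):
1. not (Box ((r and p) implies r) or not (Box not q and r)), w0
2. not Box ((r and p) implies r), w0
3. Box not q and r, w0
4. Box not q, w0
5. r, w0
6. not q, w0
7. not ((r and p) implies r), w1
8. r and p, w1
9. not r, w1
10. r, w1
11. p, w1
Accessibility: w0Rw0, w0Rw1, w1Rw1
Branch closes: r and not r both at w1.
All branches of the negation close; one closing branch shown above.

Yes, valid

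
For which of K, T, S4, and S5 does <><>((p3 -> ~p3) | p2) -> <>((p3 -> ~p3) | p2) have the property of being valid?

S4, S5

S4-tableau for the negation ~(<><>((p3 -> ~p3) | p2) -> <>((p3 -> ~p3) | p2)):
1. ~(<><>((p3 -> ~p3) | p2) -> <>((p3 -> ~p3) | p2)), u
2. <><>((p3 -> ~p3) | p2), u
3. ~<>((p3 -> ~p3) | p2), u
4. ~((p3 -> ~p3) | p2), u
5. ~(p3 -> ~p3), u
6. ~p2, u
7. p3, u
8. <>((p3 -> ~p3) | p2), v
9. ~((p3 -> ~p3) | p2), v
10. ~(p3 -> ~p3), v
11. ~p2, v
12. p3, v
13. (p3 -> ~p3) | p2, w
14. ~((p3 -> ~p3) | p2), w
15. ~(p3 -> ~p3), w
16. ~p2, w
17. p3, w
18. p3 -> ~p3, w
19. ~p3, w
Accessibility: uRu, uRv, uRw, vRv, vRw, wRw
Branch closes: p3 and ~p3 both at w.
Every branch closes (one shown): valid in S4, hence also in S5 (every theorem of S4 is a theorem of S5).
T-tableau for the negation ~(<><>((p3 -> ~p3) | p2) -> <>((p3 -> ~p3) | p2)):
1. ~(<><>((p3 -> ~p3) | p2) -> <>((p3 -> ~p3) | p2)), u
2. <><>((p3 -> ~p3) | p2), u
3. ~<>((p3 -> ~p3) | p2), u
4. ~((p3 -> ~p3) | p2), u
5. ~(p3 -> ~p3), u
6. ~p2, u
7. p3, u
8. <>((p3 -> ~p3) | p2), v
9. ~((p3 -> ~p3) | p2), v
10. ~(p3 -> ~p3), v
11. ~p2, v
12. p3, v
13. (p3 -> ~p3) | p2, w
14. p2, w
Accessibility: uRu, uRv, vRv, vRw, wRw
Complete open branch: countermodel on a T-frame, so not valid in T, nor in K (the same frame is also a K-frame).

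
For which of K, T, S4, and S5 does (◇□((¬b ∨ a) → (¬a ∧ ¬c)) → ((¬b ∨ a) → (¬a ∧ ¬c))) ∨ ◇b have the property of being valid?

S4-tableau for the negation ¬((◇□((¬b ∨ a) → (¬a ∧ ¬c)) → ((¬b ∨ a) → (¬a ∧ ¬c))) ∨ ◇b):
1. ¬((◇□((¬b ∨ a) → (¬a ∧ ¬c)) → ((¬b ∨ a) → (¬a ∧ ¬c))) ∨ ◇b), u
2. ¬(◇□((¬b ∨ a) → (¬a ∧ ¬c)) → ((¬b ∨ a) → (¬a ∧ ¬c))), u   [¬∨-rule on 1]
3. ¬◇b, u   [¬∨-rule on 1]
4. ◇□((¬b ∨ a) → (¬a ∧ ¬c)), u   [¬→-rule on 2]
5. ¬((¬b ∨ a) → (¬a ∧ ¬c)), u   [¬→-rule on 2]
6. ¬b ∨ a, u   [¬→-rule on 5]
7. ¬(¬a ∧ ¬c), u   [¬→-rule on 5]
8. ¬b, u   [¬◇-rule on 3 via uRu]
9. a, u   [∨-rule on 6 (branches; this branch)]
10. c, u   [¬∧-rule on 7 (branches; this branch)]
11. □((¬b ∨ a) → (¬a ∧ ¬c)), v   [◇-rule on 4: fresh world v, uRv]
12. ¬b, v   [¬◇-rule on 3 via uRv]
13. (¬b ∨ a) → (¬a ∧ ¬c), v   [□-rule on 11 via vRv]
14. ¬a ∧ ¬c, v   [→-rule on 13 (branches; this branch)]
15. ¬a, v   [∧-rule on 14]
16. ¬c, v   [∧-rule on 14]
Accessibility: uRu, uRv, vRv
Complete open branch: countermodel on an S4-frame, so not valid in S4, nor in K, T (the same frame is also a K-frame and a T-frame).
S5-tableau for the negation ¬((◇□((¬b ∨ a) → (¬a ∧ ¬c)) → ((¬b ∨ a) → (¬a ∧ ¬c))) ∨ ◇b):
1. ¬((◇□((¬b ∨ a) → (¬a ∧ ¬c)) → ((¬b ∨ a) → (¬a ∧ ¬c))) ∨ ◇b), u
2. ¬(◇□((¬b ∨ a) → (¬a ∧ ¬c)) → ((¬b ∨ a) → (¬a ∧ ¬c))), u   [¬∨-rule on 1]
3. ¬◇b, u   [¬∨-rule on 1]
4. ◇□((¬b ∨ a) → (¬a ∧ ¬c)), u   [¬→-rule on 2]
5. ¬((¬b ∨ a) → (¬a ∧ ¬c)), u   [¬→-rule on 2]
6. ¬b ∨ a, u   [¬→-rule on 5]
7. ¬(¬a ∧ ¬c), u   [¬→-rule on 5]
8. ¬b, u   [¬◇-rule on 3 via uRu]
9. a, u   [∨-rule on 6 (branches; this branch)]
10. c, u   [¬∧-rule on 7 (branches; this branch)]
11. □((¬b ∨ a) → (¬a ∧ ¬c)), v   [◇-rule on 4: fresh world v, uRv]
12. ¬b, v   [¬◇-rule on 3 via uRv]
13. (¬b ∨ a) → (¬a ∧ ¬c), u   [□-rule on 11 via vRu]
14. (¬b ∨ a) → (¬a ∧ ¬c), v   [□-rule on 11 via vRv]
15. ¬a ∧ ¬c, u   [→-rule on 13 (branches; this branch)]
16. ¬a, u   [∧-rule on 15]
17. ¬c, u   [∧-rule on 15]
Accessibility: uRu, uRv, vRu, vRv
Branch closes: a and ¬a both at u.
Every branch closes (one shown): valid in S5.

S5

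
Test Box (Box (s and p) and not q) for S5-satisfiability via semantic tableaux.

Yes, satisfiable

1. Box (Box (s and p) and not q), 0
2. Box (s and p) and not q, 0
3. Box (s and p), 0
4. not q, 0
5. s and p, 0
6. s, 0
7. p, 0
Accessibility: 0R0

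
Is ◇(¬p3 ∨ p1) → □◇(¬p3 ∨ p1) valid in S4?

Tableau for the negation ¬(◇(¬p3 ∨ p1) → □◇(¬p3 ∨ p1)):
1. ¬(◇(¬p3 ∨ p1) → □◇(¬p3 ∨ p1)), 0
2. ◇(¬p3 ∨ p1), 0
3. ¬□◇(¬p3 ∨ p1), 0
4. ¬p3 ∨ p1, 1
5. p1, 1
6. ¬◇(¬p3 ∨ p1), 2
7. ¬(¬p3 ∨ p1), 2
8. p3, 2
9. ¬p1, 2
Accessibility: 0R0, 0R1, 0R2, 1R1, 2R2
The negation has an open branch (countermodel exists).

No, not valid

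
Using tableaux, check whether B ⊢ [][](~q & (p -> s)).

Tableau for the negation ~[][](~q & (p -> s)):
1. ~[][](~q & (p -> s)), w0
2. ~[](~q & (p -> s)), w1   [~[]-rule on 1: fresh world w1, w0Rw1]
3. ~(~q & (p -> s)), w2   [~[]-rule on 2: fresh world w2, w1Rw2]
4. ~(p -> s), w2   [~&-rule on 3 (branches; this branch)]
5. p, w2   [~->-rule on 4]
6. ~s, w2   [~->-rule on 4]
Accessibility: w0Rw0, w0Rw1, w1Rw0, w1Rw1, w1Rw2, w2Rw1, w2Rw2
The negation has an open branch (countermodel exists).

Invalid (countermodel exists)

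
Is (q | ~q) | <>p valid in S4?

Yes, valid

Tableau for the negation ~((q | ~q) | <>p):
1. ~((q | ~q) | <>p), u
2. ~(q | ~q), u   [~|-rule on 1]
3. ~<>p, u   [~|-rule on 1]
4. ~q, u   [~|-rule on 2]
5. q, u   [~|-rule on 2]
Accessibility: uRu
Branch closes: q and ~q both at u.
Every branch of the negation's tableau closes; the branch above is one of them.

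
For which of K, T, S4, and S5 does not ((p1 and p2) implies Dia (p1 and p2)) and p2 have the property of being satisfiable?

K

K-tableau for the formula:
1. not ((p1 and p2) implies Dia (p1 and p2)) and p2, 0
2. not ((p1 and p2) implies Dia (p1 and p2)), 0   [and-rule on 1]
3. p2, 0   [and-rule on 1]
4. p1 and p2, 0   [neg-implies-rule on 2]
5. not Dia (p1 and p2), 0   [neg-implies-rule on 2]
6. p1, 0   [and-rule on 4]
Complete open branch: satisfiable in K.
T-tableau for the formula:
1. not ((p1 and p2) implies Dia (p1 and p2)) and p2, 0
2. not ((p1 and p2) implies Dia (p1 and p2)), 0   [and-rule on 1]
3. p2, 0   [and-rule on 1]
4. p1 and p2, 0   [neg-implies-rule on 2]
5. not Dia (p1 and p2), 0   [neg-implies-rule on 2]
6. p1, 0   [and-rule on 4]
7. not (p1 and p2), 0   [neg-Dia-rule on 5 via 0R0]
8. not p2, 0   [neg-and-rule on 7 (branches; this branch)]
Accessibility: 0R0
Branch closes: p2 and not p2 both at 0.
Every branch closes (one shown): unsatisfiable in T, hence also in S4, S5 (every S4/S5-frame is a T-frame).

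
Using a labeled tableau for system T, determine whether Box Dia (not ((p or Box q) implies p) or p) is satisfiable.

Yes, satisfiable

1. Box Dia (not ((p or Box q) implies p) or p), u
2. Dia (not ((p or Box q) implies p) or p), u
3. not ((p or Box q) implies p) or p, v
4. Dia (not ((p or Box q) implies p) or p), v
5. p, v
6. not ((p or Box q) implies p) or p, w
7. p, w
Accessibility: uRu, uRv, vRv, vRw, wRw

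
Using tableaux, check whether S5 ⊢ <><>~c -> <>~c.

Tableau for the negation ~(<><>~c -> <>~c):
1. ~(<><>~c -> <>~c), 0
2. <><>~c, 0
3. ~<>~c, 0
4. c, 0
5. <>~c, 1
6. c, 1
7. ~c, 2
8. c, 2
Accessibility: 0R0, 0R1, 0R2, 1R0, 1R1, 1R2, 2R0, 2R1, 2R2
Branch closes: c and ~c both at 2.
Every branch of the negation's tableau closes; the branch above is one of them.

Valid in S5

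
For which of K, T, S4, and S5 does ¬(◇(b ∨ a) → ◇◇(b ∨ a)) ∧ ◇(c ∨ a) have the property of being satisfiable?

K

K-tableau for the formula:
1. ¬(◇(b ∨ a) → ◇◇(b ∨ a)) ∧ ◇(c ∨ a), 0
2. ¬(◇(b ∨ a) → ◇◇(b ∨ a)), 0
3. ◇(c ∨ a), 0
4. ◇(b ∨ a), 0
5. ¬◇◇(b ∨ a), 0
6. c ∨ a, 1
7. ¬◇(b ∨ a), 1
8. a, 1
9. b ∨ a, 2
10. ¬◇(b ∨ a), 2
11. a, 2
Accessibility: 0R1, 0R2
Complete open branch: satisfiable in K.
T-tableau for the formula:
1. ¬(◇(b ∨ a) → ◇◇(b ∨ a)) ∧ ◇(c ∨ a), 0
2. ¬(◇(b ∨ a) → ◇◇(b ∨ a)), 0
3. ◇(c ∨ a), 0
4. ◇(b ∨ a), 0
5. ¬◇◇(b ∨ a), 0
6. ¬◇(b ∨ a), 0
7. ¬(b ∨ a), 0
8. ¬b, 0
9. ¬a, 0
10. c ∨ a, 1
11. ¬◇(b ∨ a), 1
12. ¬(b ∨ a), 1
13. ¬b, 1
14. ¬a, 1
15. c, 1
16. b ∨ a, 2
17. ¬◇(b ∨ a), 2
18. ¬(b ∨ a), 2
19. ¬b, 2
20. ¬a, 2
21. a, 2
Accessibility: 0R0, 0R1, 0R2, 1R1, 2R2
Branch closes: a and ¬a both at 2.
Every branch closes (one shown): unsatisfiable in T, hence also in S4, S5 (every S4/S5-frame is a T-frame).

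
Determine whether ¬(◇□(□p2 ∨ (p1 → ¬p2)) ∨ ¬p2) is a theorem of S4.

Tableau for the negation ◇□(□p2 ∨ (p1 → ¬p2)) ∨ ¬p2:
1. ◇□(□p2 ∨ (p1 → ¬p2)) ∨ ¬p2, u
2. ¬p2, u   [∨-rule on 1 (branches; this branch)]
Accessibility: uRu
The negation has an open branch (countermodel exists).

No, not valid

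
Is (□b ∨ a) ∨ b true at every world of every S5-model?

Tableau for the negation ¬((□b ∨ a) ∨ b):
1. ¬((□b ∨ a) ∨ b), u
2. ¬(□b ∨ a), u
3. ¬b, u
4. ¬□b, u
5. ¬a, u
6. ¬b, v
Accessibility: uRu, uRv, vRu, vRv
The negation has an open branch (countermodel exists).

Not valid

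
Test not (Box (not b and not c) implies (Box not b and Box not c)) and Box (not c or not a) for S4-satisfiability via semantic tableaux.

Unsatisfiable

1. not (Box (not b and not c) implies (Box not b and Box not c)) and Box (not c or not a), u
2. not (Box (not b and not c) implies (Box not b and Box not c)), u
3. Box (not c or not a), u
4. Box (not b and not c), u
5. not (Box not b and Box not c), u
6. not c or not a, u
7. not b and not c, u
8. not b, u
9. not c, u
10. not Box not c, u
11. not a, u
12. c, v
13. not c or not a, v
14. not b and not c, v
15. not b, v
16. not c, v
Accessibility: uRu, uRv, vRv
Branch closes: c and not c both at v.
Every branch closes; the branch above is one of them.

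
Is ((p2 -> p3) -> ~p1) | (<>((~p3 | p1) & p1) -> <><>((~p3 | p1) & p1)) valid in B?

Tableau for the negation ~(((p2 -> p3) -> ~p1) | (<>((~p3 | p1) & p1) -> <><>((~p3 | p1) & p1))):
1. ~(((p2 -> p3) -> ~p1) | (<>((~p3 | p1) & p1) -> <><>((~p3 | p1) & p1))), 0
2. ~((p2 -> p3) -> ~p1), 0
3. ~(<>((~p3 | p1) & p1) -> <><>((~p3 | p1) & p1)), 0
4. p2 -> p3, 0
5. p1, 0
6. <>((~p3 | p1) & p1), 0
7. ~<><>((~p3 | p1) & p1), 0
8. ~<>((~p3 | p1) & p1), 0
9. ~((~p3 | p1) & p1), 0
10. p3, 0
11. ~(~p3 | p1), 0
12. ~p1, 0
Accessibility: 0R0
Branch closes: p1 and ~p1 both at 0.
Every branch of the negation's tableau closes; the branch above is one of them.

Valid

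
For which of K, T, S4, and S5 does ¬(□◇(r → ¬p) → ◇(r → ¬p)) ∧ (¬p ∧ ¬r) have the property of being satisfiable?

T-tableau for the formula:
1. ¬(□◇(r → ¬p) → ◇(r → ¬p)) ∧ (¬p ∧ ¬r), w0
2. ¬(□◇(r → ¬p) → ◇(r → ¬p)), w0   [∧-rule on 1]
3. ¬p ∧ ¬r, w0   [∧-rule on 1]
4. □◇(r → ¬p), w0   [¬→-rule on 2]
5. ¬◇(r → ¬p), w0   [¬→-rule on 2]
6. ¬p, w0   [∧-rule on 3]
7. ¬r, w0   [∧-rule on 3]
8. ◇(r → ¬p), w0   [□-rule on 4 via w0Rw0]
9. ¬(r → ¬p), w0   [¬◇-rule on 5 via w0Rw0]
10. r, w0   [¬→-rule on 9]
11. p, w0   [¬→-rule on 9]
Accessibility: w0Rw0
Branch closes: r and ¬r both at w0.
Every branch closes (one shown): unsatisfiable in T, hence also in S4, S5 (every S4/S5-frame is a T-frame).
K-tableau for the formula:
1. ¬(□◇(r → ¬p) → ◇(r → ¬p)) ∧ (¬p ∧ ¬r), w0
2. ¬(□◇(r → ¬p) → ◇(r → ¬p)), w0   [∧-rule on 1]
3. ¬p ∧ ¬r, w0   [∧-rule on 1]
4. □◇(r → ¬p), w0   [¬→-rule on 2]
5. ¬◇(r → ¬p), w0   [¬→-rule on 2]
6. ¬p, w0   [∧-rule on 3]
7. ¬r, w0   [∧-rule on 3]
Complete open branch: satisfiable in K.

K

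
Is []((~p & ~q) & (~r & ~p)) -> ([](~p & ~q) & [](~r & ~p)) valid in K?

Valid

Tableau for the negation ~([]((~p & ~q) & (~r & ~p)) -> ([](~p & ~q) & [](~r & ~p))):
1. ~([]((~p & ~q) & (~r & ~p)) -> ([](~p & ~q) & [](~r & ~p))), u
2. []((~p & ~q) & (~r & ~p)), u
3. ~([](~p & ~q) & [](~r & ~p)), u
4. ~[](~r & ~p), u
5. ~(~r & ~p), v
6. (~p & ~q) & (~r & ~p), v
7. ~p & ~q, v
8. ~r & ~p, v
9. ~p, v
10. ~q, v
11. ~r, v
12. p, v
Accessibility: uRv
Branch closes: p and ~p both at v.
All branches of the negation close; one closing branch shown above.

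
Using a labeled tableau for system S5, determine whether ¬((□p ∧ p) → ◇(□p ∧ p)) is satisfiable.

No, unsatisfiable

1. ¬((□p ∧ p) → ◇(□p ∧ p)), u
2. □p ∧ p, u
3. ¬◇(□p ∧ p), u
4. □p, u
5. p, u
6. ¬(□p ∧ p), u
7. ¬□p, u
8. ¬p, v
9. ¬(□p ∧ p), v
10. p, v
Accessibility: uRu, uRv, vRu, vRv
Branch closes: p and ¬p both at v.
Every branch closes; the branch above is one of them.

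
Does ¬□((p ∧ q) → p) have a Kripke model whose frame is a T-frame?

Unsatisfiable (every branch closes)

1. ¬□((p ∧ q) → p), w0
2. ¬((p ∧ q) → p), w1
3. p ∧ q, w1
4. ¬p, w1
5. p, w1
6. q, w1
Accessibility: w0Rw0, w0Rw1, w1Rw1
Branch closes: p and ¬p both at w1.
(One branch shown.) All branches close.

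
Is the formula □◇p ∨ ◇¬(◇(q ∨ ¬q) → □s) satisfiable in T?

Yes, satisfiable

1. □◇p ∨ ◇¬(◇(q ∨ ¬q) → □s), w0
2. ◇¬(◇(q ∨ ¬q) → □s), w0
3. ¬(◇(q ∨ ¬q) → □s), w1
4. ◇(q ∨ ¬q), w1
5. ¬□s, w1
6. q ∨ ¬q, w2
7. ¬q, w2
8. ¬s, w3
Accessibility: w0Rw0, w0Rw1, w1Rw1, w1Rw2, w1Rw3, w2Rw2, w3Rw3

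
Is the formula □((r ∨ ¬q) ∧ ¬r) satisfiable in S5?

1. □((r ∨ ¬q) ∧ ¬r), w0
2. (r ∨ ¬q) ∧ ¬r, w0
3. r ∨ ¬q, w0
4. ¬r, w0
5. ¬q, w0
Accessibility: w0Rw0

Yes, satisfiable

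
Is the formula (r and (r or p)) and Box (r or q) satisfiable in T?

Satisfiable

1. (r and (r or p)) and Box (r or q), w0
2. r and (r or p), w0
3. Box (r or q), w0
4. r, w0
5. r or p, w0
6. r or q, w0
7. p, w0
8. q, w0
Accessibility: w0Rw0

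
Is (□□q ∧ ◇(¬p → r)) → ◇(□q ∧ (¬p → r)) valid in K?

Yes, valid

Tableau for the negation ¬((□□q ∧ ◇(¬p → r)) → ◇(□q ∧ (¬p → r))):
1. ¬((□□q ∧ ◇(¬p → r)) → ◇(□q ∧ (¬p → r))), w0
2. □□q ∧ ◇(¬p → r), w0   [¬→-rule on 1]
3. ¬◇(□q ∧ (¬p → r)), w0   [¬→-rule on 1]
4. □□q, w0   [∧-rule on 2]
5. ◇(¬p → r), w0   [∧-rule on 2]
6. ¬p → r, w1   [◇-rule on 5: fresh world w1, w0Rw1]
7. ¬(□q ∧ (¬p → r)), w1   [¬◇-rule on 3 via w0Rw1]
8. □q, w1   [□-rule on 4 via w0Rw1]
9. r, w1   [→-rule on 6 (branches; this branch)]
10. ¬□q, w1   [¬∧-rule on 7 (branches; this branch)]
11. ¬q, w2   [¬□-rule on 10: fresh world w2, w1Rw2]
12. q, w2   [□-rule on 8 via w1Rw2]
Accessibility: w0Rw1, w1Rw2
Branch closes: q and ¬q both at w2.
Every branch of the negation's tableau closes; the branch above is one of them.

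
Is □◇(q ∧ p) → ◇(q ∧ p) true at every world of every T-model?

Valid in T

Tableau for the negation ¬(□◇(q ∧ p) → ◇(q ∧ p)):
1. ¬(□◇(q ∧ p) → ◇(q ∧ p)), w0
2. □◇(q ∧ p), w0
3. ¬◇(q ∧ p), w0
4. ◇(q ∧ p), w0
5. ¬(q ∧ p), w0
6. ¬p, w0
7. q ∧ p, w1
8. q, w1
9. p, w1
10. ◇(q ∧ p), w1
11. ¬(q ∧ p), w1
12. ¬p, w1
Accessibility: w0Rw0, w0Rw1, w1Rw1
Branch closes: p and ¬p both at w1.
Every branch of the negation's tableau closes; the branch above is one of them.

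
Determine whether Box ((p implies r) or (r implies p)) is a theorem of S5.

Tableau for the negation not Box ((p implies r) or (r implies p)):
1. not Box ((p implies r) or (r implies p)), w0
2. not ((p implies r) or (r implies p)), w1   [neg-Box-rule on 1: fresh world w1, w0Rw1]
3. not (p implies r), w1   [neg-or-rule on 2]
4. not (r implies p), w1   [neg-or-rule on 2]
5. p, w1   [neg-implies-rule on 3]
6. not r, w1   [neg-implies-rule on 3]
7. r, w1   [neg-implies-rule on 4]
8. not p, w1   [neg-implies-rule on 4]
Accessibility: w0Rw0, w0Rw1, w1Rw0, w1Rw1
Branch closes: r and not r both at w1.
Every branch of the negation's tableau closes; the branch above is one of them.

Yes, valid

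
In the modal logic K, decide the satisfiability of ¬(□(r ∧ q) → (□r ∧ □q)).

1. ¬(□(r ∧ q) → (□r ∧ □q)), u
2. □(r ∧ q), u   [¬→-rule on 1]
3. ¬(□r ∧ □q), u   [¬→-rule on 1]
4. ¬□q, u   [¬∧-rule on 3 (branches; this branch)]
5. ¬q, v   [¬□-rule on 4: fresh world v, uRv]
6. r ∧ q, v   [□-rule on 2 via uRv]
7. r, v   [∧-rule on 6]
8. q, v   [∧-rule on 6]
Accessibility: uRv
Branch closes: q and ¬q both at v.
(One branch shown.) All branches close.

Unsatisfiable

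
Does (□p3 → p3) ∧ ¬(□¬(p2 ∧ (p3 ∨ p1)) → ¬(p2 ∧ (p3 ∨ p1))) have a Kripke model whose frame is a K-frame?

Satisfiable (open branch found)

1. (□p3 → p3) ∧ ¬(□¬(p2 ∧ (p3 ∨ p1)) → ¬(p2 ∧ (p3 ∨ p1))), w0
2. □p3 → p3, w0
3. ¬(□¬(p2 ∧ (p3 ∨ p1)) → ¬(p2 ∧ (p3 ∨ p1))), w0
4. □¬(p2 ∧ (p3 ∨ p1)), w0
5. p2 ∧ (p3 ∨ p1), w0
6. p2, w0
7. p3 ∨ p1, w0
8. p3, w0
9. p1, w0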